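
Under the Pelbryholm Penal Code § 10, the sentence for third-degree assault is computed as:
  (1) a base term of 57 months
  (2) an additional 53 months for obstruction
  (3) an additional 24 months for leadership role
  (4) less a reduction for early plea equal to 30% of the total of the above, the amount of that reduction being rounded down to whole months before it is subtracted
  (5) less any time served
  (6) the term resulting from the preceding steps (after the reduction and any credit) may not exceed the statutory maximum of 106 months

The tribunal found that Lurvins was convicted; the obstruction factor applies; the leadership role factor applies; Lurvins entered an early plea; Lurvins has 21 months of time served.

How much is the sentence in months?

Obstruction enhancement: +53 months
Leadership role enhancement: +24 months
Adjusted term: 57 months + 53 months + 24 months = 134 months
Early plea reduction: 30% of 134 months = 40 months (rounded down)
After reduction: 134 − 40 = 94 months
Less time served: 94 months − 21 months = 73 months
Cap at 106 months: 73 months is within the cap, no reduction.

Sentence: 73 months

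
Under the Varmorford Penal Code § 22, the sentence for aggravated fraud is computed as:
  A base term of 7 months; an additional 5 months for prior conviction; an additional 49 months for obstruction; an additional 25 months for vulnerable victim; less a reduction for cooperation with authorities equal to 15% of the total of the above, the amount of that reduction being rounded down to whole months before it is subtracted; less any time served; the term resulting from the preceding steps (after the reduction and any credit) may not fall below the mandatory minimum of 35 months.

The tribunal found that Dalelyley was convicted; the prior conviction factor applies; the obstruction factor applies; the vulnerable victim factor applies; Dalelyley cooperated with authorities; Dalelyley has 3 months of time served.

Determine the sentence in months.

Prior conviction enhancement: +5 months
Obstruction enhancement: +49 months
Vulnerable victim enhancement: +25 months
Adjusted term: 7 months + 5 months + 49 months + 25 months = 86 months
Cooperation with authorities reduction: 15% of 86 months = 12 months (rounded down)
After reduction: 86 − 12 = 74 months
Less time served: 74 months − 3 months = 71 months
Minimum 35 months: 71 months meets the minimum, no increase.

71 months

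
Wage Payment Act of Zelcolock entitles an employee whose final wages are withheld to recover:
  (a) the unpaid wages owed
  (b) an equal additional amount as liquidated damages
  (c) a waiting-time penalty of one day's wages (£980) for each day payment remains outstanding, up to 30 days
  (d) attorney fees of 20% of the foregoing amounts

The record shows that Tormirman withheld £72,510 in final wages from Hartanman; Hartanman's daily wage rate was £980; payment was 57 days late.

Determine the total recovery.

£209,304

Liquidated damages (equal amount): £72,510
Penalty days: min(57, 30) = 30
Waiting-time penalty: 30 × £980 = £29,400
Subtotal: £72,510 + £72,510 + £29,400 = £174,420
Attorney fees: 20% of £174,420 = £34,884
Total award: £174,420 + £34,884 = £209,304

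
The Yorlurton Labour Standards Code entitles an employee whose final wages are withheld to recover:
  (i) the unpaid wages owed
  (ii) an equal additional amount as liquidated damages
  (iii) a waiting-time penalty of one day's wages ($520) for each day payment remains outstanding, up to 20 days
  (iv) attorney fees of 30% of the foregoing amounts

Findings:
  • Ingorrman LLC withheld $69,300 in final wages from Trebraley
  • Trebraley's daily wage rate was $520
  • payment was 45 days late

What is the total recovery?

Liquidated damages (equal amount): $69,300
Penalty days: min(45, 20) = 20
Waiting-time penalty: 20 × $520 = $10,400
Subtotal: $69,300 + $69,300 + $10,400 = $149,000
Attorney fees: 30% of $149,000 = $44,700
Total award: $149,000 + $44,700 = $193,700

$193,700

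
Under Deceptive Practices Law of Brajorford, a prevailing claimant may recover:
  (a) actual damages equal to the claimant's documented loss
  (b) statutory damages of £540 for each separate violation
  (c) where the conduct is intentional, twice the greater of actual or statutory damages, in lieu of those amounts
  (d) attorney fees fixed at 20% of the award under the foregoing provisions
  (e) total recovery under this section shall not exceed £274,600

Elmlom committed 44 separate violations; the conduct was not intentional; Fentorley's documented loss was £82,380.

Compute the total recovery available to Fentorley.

£127,368

Statutory damages: 44 × £540 = £23,760
Conduct not intentional: the in-lieu enhancement does not apply.
Actual plus statutory damages: £82,380 + £23,760 = £106,140
Attorney fees: 20% of £106,140 = £21,228
Total before cap: £106,140 + £21,228 = £127,368
Cap at £274,600: £127,368 is within the cap, no reduction.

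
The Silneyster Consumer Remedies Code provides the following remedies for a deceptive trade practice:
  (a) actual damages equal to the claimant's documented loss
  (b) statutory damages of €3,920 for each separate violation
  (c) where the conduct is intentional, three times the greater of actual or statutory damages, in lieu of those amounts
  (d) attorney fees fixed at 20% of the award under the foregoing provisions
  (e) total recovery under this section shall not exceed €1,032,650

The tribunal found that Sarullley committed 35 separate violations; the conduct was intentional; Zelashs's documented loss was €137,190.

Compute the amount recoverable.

€493,920

Statutory damages: 35 × €3,920 = €137,200
Greater of actual damages (€137,190) or statutory damages (€137,200): €137,200
Trebled: 3 × €137,200 = €411,600
Attorney fees: 20% of €411,600 = €82,320
Total before cap: €411,600 + €82,320 = €493,920
Cap at €1,032,650: €493,920 is within the cap, no reduction.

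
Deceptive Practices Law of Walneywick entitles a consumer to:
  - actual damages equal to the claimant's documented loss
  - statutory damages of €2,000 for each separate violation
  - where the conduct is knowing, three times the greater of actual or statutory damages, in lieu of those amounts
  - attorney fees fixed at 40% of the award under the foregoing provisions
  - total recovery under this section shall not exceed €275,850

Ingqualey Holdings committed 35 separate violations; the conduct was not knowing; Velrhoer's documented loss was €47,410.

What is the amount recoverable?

€164,374

Statutory damages: 35 × €2,000 = €70,000
Conduct not knowing: the in-lieu enhancement does not apply.
Actual plus statutory damages: €47,410 + €70,000 = €117,410
Attorney fees: 40% of €117,410 = €46,964
Total before cap: €117,410 + €46,964 = €164,374
Cap at €275,850: €164,374 is within the cap, no reduction.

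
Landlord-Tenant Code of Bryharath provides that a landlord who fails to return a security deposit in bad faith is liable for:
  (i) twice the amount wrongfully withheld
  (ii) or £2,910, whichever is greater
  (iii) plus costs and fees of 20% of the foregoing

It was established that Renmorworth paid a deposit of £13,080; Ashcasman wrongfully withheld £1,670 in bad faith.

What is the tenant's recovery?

Doubled: 2 × £1,670 = £3,340
Minimum £2,910: £3,340 meets the minimum, no increase.
Costs and fees: 20% of £3,340 = £668
Total recovery: £3,340 + £668 = £4,008

£4,008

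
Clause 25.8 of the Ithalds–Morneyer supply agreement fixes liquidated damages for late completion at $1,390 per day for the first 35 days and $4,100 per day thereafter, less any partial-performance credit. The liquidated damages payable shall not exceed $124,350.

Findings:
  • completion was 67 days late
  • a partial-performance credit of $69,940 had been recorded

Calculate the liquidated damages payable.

$109,910

First 35 days: 35 × $1,390 = $48,650
Remaining days: (67 − 35) × $4,100 = $131,200
Accrued per-day damages: $48,650 + $131,200 = $179,850
Less partial-performance credit: $179,850 − $69,940 = $109,910
Cap at $124,350: $109,910 is within the cap, no reduction.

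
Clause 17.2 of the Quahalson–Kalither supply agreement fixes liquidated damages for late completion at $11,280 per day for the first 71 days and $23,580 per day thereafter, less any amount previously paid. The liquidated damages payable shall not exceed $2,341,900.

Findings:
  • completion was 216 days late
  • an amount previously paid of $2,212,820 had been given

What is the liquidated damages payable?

$2,007,160

First 71 days: 71 × $11,280 = $800,880
Remaining days: (216 − 71) × $23,580 = $3,419,100
Accrued per-day damages: $800,880 + $3,419,100 = $4,219,980
Less amount previously paid: $4,219,980 − $2,212,820 = $2,007,160
Cap at $2,341,900: $2,007,160 is within the cap, no reduction.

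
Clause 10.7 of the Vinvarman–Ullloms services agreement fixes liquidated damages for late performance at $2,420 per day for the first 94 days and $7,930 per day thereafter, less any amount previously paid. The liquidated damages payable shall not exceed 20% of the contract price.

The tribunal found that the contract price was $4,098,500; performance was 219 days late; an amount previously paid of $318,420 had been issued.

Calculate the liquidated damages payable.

First 94 days: 94 × $2,420 = $227,480
Remaining days: (219 − 94) × $7,930 = $991,250
Accrued per-day damages: $227,480 + $991,250 = $1,218,730
Less amount previously paid: $1,218,730 − $318,420 = $900,310
Cap: 20% of $4,098,500 = $819,700
Cap at $819,700: $900,310 exceeds the cap → $819,700

$819,700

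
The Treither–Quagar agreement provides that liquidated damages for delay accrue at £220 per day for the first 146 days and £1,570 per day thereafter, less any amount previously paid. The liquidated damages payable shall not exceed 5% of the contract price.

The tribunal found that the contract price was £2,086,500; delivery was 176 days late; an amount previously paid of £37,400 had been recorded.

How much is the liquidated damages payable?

£41,820

First 146 days: 146 × £220 = £32,120
Remaining days: (176 − 146) × £1,570 = £47,100
Accrued per-day damages: £32,120 + £47,100 = £79,220
Less amount previously paid: £79,220 − £37,400 = £41,820
Cap: 5% of £2,086,500 = £104,325
Cap at £104,325: £41,820 is within the cap, no reduction.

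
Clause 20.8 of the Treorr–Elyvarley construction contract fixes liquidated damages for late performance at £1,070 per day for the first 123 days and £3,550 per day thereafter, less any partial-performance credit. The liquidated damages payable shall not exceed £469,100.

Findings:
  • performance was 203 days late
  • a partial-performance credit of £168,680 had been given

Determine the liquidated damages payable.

First 123 days: 123 × £1,070 = £131,610
Remaining days: (203 − 123) × £3,550 = £284,000
Accrued per-day damages: £131,610 + £284,000 = £415,610
Less partial-performance credit: £415,610 − £168,680 = £246,930
Cap at £469,100: £246,930 is within the cap, no reduction.

£246,930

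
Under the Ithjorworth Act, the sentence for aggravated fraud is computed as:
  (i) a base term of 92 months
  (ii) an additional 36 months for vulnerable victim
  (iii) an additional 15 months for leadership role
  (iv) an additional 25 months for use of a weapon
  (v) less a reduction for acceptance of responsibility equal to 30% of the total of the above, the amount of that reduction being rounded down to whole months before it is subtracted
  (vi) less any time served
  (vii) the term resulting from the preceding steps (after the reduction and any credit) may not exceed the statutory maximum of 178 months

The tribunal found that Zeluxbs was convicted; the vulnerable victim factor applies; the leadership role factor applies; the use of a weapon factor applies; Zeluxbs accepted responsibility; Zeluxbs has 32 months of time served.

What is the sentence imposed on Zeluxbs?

Vulnerable victim enhancement: +36 months
Leadership role enhancement: +15 months
Use of a weapon enhancement: +25 months
Adjusted term: 92 months + 36 months + 15 months + 25 months = 168 months
Acceptance of responsibility reduction: 30% of 168 months = 50 months (rounded down)
After reduction: 168 − 50 = 118 months
Less time served: 118 months − 32 months = 86 months
Cap at 178 months: 86 months is within the cap, no reduction.

86 months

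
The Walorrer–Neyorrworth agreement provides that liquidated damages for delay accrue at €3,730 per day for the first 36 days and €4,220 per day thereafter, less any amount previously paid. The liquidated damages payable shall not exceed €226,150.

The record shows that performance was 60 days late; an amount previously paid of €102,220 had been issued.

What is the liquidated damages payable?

€133,340

First 36 days: 36 × €3,730 = €134,280
Remaining days: (60 − 36) × €4,220 = €101,280
Accrued per-day damages: €134,280 + €101,280 = €235,560
Less amount previously paid: €235,560 − €102,220 = €133,340
Cap at €226,150: €133,340 is within the cap, no reduction.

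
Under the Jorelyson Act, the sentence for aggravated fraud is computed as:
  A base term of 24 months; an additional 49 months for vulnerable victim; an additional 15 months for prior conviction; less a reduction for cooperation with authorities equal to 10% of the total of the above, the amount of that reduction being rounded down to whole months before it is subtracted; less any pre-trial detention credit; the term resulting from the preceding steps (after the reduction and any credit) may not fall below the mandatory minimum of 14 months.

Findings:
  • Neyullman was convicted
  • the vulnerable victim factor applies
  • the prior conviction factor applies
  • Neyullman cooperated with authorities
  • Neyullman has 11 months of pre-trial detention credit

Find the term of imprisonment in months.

Sentence: 69 months

Vulnerable victim enhancement: +49 months
Prior conviction enhancement: +15 months
Adjusted term: 24 months + 49 months + 15 months = 88 months
Cooperation with authorities reduction: 10% of 88 months = 8 months (rounded down)
After reduction: 88 − 8 = 80 months
Less pre-trial detention credit: 80 months − 11 months = 69 months
Minimum 14 months: 69 months meets the minimum, no increase.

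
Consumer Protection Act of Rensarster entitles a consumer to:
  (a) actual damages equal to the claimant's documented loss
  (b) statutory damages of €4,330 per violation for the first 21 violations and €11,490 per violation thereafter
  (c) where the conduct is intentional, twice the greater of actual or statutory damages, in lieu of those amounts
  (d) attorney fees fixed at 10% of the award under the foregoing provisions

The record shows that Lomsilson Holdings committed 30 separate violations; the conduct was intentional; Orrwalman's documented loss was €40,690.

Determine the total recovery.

First 21 violations: 21 × €4,330 = €90,930
Remaining violations: (30 − 21) × €11,490 = €103,410
Statutory damages: €90,930 + €103,410 = €194,340
Greater of actual damages (€40,690) or statutory damages (€194,340): €194,340
Doubled: 2 × €194,340 = €388,680
Attorney fees: 10% of €388,680 = €38,868
Total recovery: €388,680 + €38,868 = €427,548

€427,548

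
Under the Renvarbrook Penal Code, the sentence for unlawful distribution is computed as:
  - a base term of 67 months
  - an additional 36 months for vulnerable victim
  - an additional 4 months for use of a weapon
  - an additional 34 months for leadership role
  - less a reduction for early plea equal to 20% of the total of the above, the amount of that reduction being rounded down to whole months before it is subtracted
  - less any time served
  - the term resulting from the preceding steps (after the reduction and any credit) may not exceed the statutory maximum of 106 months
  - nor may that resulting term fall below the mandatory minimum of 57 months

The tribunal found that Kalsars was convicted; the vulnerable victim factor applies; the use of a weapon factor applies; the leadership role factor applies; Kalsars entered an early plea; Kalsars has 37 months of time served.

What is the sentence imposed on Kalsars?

76 months

Vulnerable victim enhancement: +36 months
Use of a weapon enhancement: +4 months
Leadership role enhancement: +34 months
Adjusted term: 67 months + 36 months + 4 months + 34 months = 141 months
Early plea reduction: 20% of 141 months = 28 months (rounded down)
After reduction: 141 − 28 = 113 months
Less time served: 113 months − 37 months = 76 months
Cap at 106 months: 76 months is within the cap, no reduction.
Minimum 57 months: 76 months meets the minimum, no increase.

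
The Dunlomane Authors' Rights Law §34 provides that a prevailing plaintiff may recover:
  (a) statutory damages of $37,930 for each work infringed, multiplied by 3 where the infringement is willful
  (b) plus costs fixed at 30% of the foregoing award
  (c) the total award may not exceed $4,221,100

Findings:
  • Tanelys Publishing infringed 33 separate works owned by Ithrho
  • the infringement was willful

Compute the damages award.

Statutory damages: 33 × $37,930 = $1,251,690
Trebled: 3 × $1,251,690 = $3,755,070
Costs: 30% of $3,755,070 = $1,126,521
Award plus costs: $3,755,070 + $1,126,521 = $4,881,591
Cap at $4,221,100: $4,881,591 exceeds the cap → $4,221,100

Award: $4,221,100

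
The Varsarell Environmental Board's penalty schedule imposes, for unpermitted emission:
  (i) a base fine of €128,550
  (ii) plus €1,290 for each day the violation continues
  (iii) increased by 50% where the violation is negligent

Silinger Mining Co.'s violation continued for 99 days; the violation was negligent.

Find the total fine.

Per-day component: 99 × €1,290 = €127,710
Base plus per-day: €128,550 + €127,710 = €256,260
Enhancement: 50% of €256,260 = €128,130
Enhanced fine: €256,260 + €128,130 = €384,390

Civil penalty: €384,390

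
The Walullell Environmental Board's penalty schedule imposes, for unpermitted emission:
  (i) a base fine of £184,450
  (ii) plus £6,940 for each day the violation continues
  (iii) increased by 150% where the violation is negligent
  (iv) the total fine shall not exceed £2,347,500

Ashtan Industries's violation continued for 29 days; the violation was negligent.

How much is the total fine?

£964,275

Per-day component: 29 × £6,940 = £201,260
Base plus per-day: £184,450 + £201,260 = £385,710
Enhancement: 150% of £385,710 = £578,565
Enhanced fine: £385,710 + £578,565 = £964,275
Cap at £2,347,500: £964,275 is within the cap, no reduction.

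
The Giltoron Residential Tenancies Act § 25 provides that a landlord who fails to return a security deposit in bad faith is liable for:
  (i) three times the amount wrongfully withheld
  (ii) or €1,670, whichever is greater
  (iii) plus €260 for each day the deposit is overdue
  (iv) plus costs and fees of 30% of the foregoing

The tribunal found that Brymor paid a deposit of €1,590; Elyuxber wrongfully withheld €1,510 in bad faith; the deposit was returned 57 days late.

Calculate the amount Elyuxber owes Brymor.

Trebled: 3 × €1,510 = €4,530
Minimum €1,670: €4,530 meets the minimum, no increase.
Late-return penalty: 57 × €260 = €14,820
Damages plus late penalty: €4,530 + €14,820 = €19,350
Costs and fees: 30% of €19,350 = €5,805
Total recovery: €19,350 + €5,805 = €25,155

€25,155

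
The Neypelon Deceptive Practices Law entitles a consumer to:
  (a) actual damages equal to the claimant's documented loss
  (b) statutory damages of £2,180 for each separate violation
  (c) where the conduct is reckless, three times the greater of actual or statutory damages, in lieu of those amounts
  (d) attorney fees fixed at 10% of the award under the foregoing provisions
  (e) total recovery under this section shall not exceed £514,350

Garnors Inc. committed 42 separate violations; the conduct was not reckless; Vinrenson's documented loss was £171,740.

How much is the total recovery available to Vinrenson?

£289,630

Statutory damages: 42 × £2,180 = £91,560
Conduct not reckless: the in-lieu enhancement does not apply.
Actual plus statutory damages: £171,740 + £91,560 = £263,300
Attorney fees: 10% of £263,300 = £26,330
Total before cap: £263,300 + £26,330 = £289,630
Cap at £514,350: £289,630 is within the cap, no reduction.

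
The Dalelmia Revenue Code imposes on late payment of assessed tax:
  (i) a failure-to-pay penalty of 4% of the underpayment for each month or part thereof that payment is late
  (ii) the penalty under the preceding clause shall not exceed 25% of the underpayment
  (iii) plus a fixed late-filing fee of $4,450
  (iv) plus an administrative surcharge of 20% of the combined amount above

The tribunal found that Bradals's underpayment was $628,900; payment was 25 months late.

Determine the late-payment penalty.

Accrued rate: 4% × 25 = 100%, capped at 25% → 25%
Failure-to-pay penalty: 25% of $628,900 = $157,225
Penalty before surcharge: $157,225 + $4,450 = $161,675
Administrative surcharge: 20% of $161,675 = $32,335
Total penalty: $161,675 + $32,335 = $194,010

Penalty: $194,010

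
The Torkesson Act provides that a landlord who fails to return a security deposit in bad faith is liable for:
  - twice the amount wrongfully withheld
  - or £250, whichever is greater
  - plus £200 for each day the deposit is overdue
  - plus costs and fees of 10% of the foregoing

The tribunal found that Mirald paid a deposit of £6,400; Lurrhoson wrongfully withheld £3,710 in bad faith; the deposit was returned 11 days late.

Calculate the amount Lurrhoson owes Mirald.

Doubled: 2 × £3,710 = £7,420
Minimum £250: £7,420 meets the minimum, no increase.
Late-return penalty: 11 × £200 = £2,200
Damages plus late penalty: £7,420 + £2,200 = £9,620
Costs and fees: 10% of £9,620 = £962
Total recovery: £9,620 + £962 = £10,582

£10,582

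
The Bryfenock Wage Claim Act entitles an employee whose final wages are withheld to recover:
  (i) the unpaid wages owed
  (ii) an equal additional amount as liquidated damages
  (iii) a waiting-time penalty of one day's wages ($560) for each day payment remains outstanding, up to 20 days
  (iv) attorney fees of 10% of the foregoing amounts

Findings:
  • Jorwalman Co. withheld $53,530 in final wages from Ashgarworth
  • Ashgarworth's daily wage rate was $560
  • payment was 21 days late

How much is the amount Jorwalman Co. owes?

$130,086

Liquidated damages (equal amount): $53,530
Penalty days: min(21, 20) = 20
Waiting-time penalty: 20 × $560 = $11,200
Subtotal: $53,530 + $53,530 + $11,200 = $118,260
Attorney fees: 10% of $118,260 = $11,826
Total award: $118,260 + $11,826 = $130,086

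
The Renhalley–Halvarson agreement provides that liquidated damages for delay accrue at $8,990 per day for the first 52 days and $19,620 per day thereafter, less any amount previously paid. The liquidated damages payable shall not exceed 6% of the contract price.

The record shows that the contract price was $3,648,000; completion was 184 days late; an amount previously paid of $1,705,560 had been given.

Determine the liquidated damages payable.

First 52 days: 52 × $8,990 = $467,480
Remaining days: (184 − 52) × $19,620 = $2,589,840
Accrued per-day damages: $467,480 + $2,589,840 = $3,057,320
Less amount previously paid: $3,057,320 − $1,705,560 = $1,351,760
Cap: 6% of $3,648,000 = $218,880
Cap at $218,880: $1,351,760 exceeds the cap → $218,880

$218,880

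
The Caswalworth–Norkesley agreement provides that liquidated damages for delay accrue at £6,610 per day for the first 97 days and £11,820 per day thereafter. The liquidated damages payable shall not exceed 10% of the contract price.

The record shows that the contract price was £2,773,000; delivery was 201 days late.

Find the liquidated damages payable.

First 97 days: 97 × £6,610 = £641,170
Remaining days: (201 − 97) × £11,820 = £1,229,280
Accrued per-day damages: £641,170 + £1,229,280 = £1,870,450
Cap: 10% of £2,773,000 = £277,300
Cap at £277,300: £1,870,450 exceeds the cap → £277,300

£277,300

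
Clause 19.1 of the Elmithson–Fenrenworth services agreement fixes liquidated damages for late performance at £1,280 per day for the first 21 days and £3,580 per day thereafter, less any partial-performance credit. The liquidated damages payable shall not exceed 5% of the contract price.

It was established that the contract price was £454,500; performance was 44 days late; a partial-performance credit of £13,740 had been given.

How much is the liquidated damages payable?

First 21 days: 21 × £1,280 = £26,880
Remaining days: (44 − 21) × £3,580 = £82,340
Accrued per-day damages: £26,880 + £82,340 = £109,220
Less partial-performance credit: £109,220 − £13,740 = £95,480
Cap: 5% of £454,500 = £22,725
Cap at £22,725: £95,480 exceeds the cap → £22,725

£22,725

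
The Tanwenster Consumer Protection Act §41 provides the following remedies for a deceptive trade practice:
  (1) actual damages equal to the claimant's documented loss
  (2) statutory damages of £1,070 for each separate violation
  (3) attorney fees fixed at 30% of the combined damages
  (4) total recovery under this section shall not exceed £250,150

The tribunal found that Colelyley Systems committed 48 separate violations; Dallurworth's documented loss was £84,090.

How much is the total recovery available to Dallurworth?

Statutory damages: 48 × £1,070 = £51,360
Combined damages: £84,090 + £51,360 = £135,450
Attorney fees: 30% of £135,450 = £40,635
Total before cap: £135,450 + £40,635 = £176,085
Cap at £250,150: £176,085 is within the cap, no reduction.

£176,085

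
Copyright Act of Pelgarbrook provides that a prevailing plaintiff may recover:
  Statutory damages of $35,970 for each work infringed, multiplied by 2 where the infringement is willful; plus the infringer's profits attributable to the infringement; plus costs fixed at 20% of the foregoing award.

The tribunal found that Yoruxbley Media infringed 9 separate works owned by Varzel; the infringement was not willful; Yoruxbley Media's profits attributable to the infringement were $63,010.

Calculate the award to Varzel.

Statutory damages: 9 × $35,970 = $323,730
Infringement not willful: no ×2 enhancement.
Combined award: $323,730 + $63,010 = $386,740
Costs: 20% of $386,740 = $77,348
Award plus costs: $386,740 + $77,348 = $464,088

$464,088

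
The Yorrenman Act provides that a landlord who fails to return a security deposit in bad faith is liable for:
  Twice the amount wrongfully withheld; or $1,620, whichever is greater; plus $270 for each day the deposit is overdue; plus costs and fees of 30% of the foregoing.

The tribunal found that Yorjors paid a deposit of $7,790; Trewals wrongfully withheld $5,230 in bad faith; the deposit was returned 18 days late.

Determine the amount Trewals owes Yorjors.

Doubled: 2 × $5,230 = $10,460
Minimum $1,620: $10,460 meets the minimum, no increase.
Late-return penalty: 18 × $270 = $4,860
Damages plus late penalty: $10,460 + $4,860 = $15,320
Costs and fees: 30% of $15,320 = $4,596
Total recovery: $15,320 + $4,596 = $19,916

Recovery: $19,916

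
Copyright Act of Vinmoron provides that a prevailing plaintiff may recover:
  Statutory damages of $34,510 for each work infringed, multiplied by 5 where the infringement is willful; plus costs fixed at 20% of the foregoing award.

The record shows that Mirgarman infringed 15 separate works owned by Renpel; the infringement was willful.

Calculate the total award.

$3,105,900

Statutory damages: 15 × $34,510 = $517,650
Multiplied by 5: 5 × $517,650 = $2,588,250
Costs: 20% of $2,588,250 = $517,650
Award plus costs: $2,588,250 + $517,650 = $3,105,900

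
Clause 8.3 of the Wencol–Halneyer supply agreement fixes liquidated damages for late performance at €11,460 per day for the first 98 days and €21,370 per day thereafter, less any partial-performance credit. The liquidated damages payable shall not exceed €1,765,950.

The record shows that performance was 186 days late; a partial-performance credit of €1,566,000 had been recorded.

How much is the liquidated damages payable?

First 98 days: 98 × €11,460 = €1,123,080
Remaining days: (186 − 98) × €21,370 = €1,880,560
Accrued per-day damages: €1,123,080 + €1,880,560 = €3,003,640
Less partial-performance credit: €3,003,640 − €1,566,000 = €1,437,640
Cap at €1,765,950: €1,437,640 is within the cap, no reduction.

€1,437,640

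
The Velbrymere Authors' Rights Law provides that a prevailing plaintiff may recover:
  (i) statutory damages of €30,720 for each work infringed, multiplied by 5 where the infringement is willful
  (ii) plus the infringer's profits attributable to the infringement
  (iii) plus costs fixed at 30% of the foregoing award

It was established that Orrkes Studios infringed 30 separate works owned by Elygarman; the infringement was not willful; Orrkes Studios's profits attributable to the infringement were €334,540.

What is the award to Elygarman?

Statutory damages: 30 × €30,720 = €921,600
Infringement not willful: no ×5 enhancement.
Combined award: €921,600 + €334,540 = €1,256,140
Costs: 30% of €1,256,140 = €376,842
Award plus costs: €1,256,140 + €376,842 = €1,632,982

€1,632,982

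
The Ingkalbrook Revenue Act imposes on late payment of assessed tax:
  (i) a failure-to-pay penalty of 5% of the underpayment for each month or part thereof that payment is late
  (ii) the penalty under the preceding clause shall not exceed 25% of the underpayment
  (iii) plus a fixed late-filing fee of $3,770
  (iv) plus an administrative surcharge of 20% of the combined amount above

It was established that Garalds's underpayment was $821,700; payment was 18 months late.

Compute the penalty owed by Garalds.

Accrued rate: 5% × 18 = 90%, capped at 25% → 25%
Failure-to-pay penalty: 25% of $821,700 = $205,425
Penalty before surcharge: $205,425 + $3,770 = $209,195
Administrative surcharge: 20% of $209,195 = $41,839
Total penalty: $209,195 + $41,839 = $251,034

$251,034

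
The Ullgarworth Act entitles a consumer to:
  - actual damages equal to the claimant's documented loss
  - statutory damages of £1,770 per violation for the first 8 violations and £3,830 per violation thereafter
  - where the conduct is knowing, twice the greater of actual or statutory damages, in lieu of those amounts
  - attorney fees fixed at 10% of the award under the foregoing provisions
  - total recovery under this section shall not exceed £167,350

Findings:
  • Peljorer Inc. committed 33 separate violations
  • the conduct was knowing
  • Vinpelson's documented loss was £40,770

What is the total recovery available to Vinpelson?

First 8 violations: 8 × £1,770 = £14,160
Remaining violations: (33 − 8) × £3,830 = £95,750
Statutory damages: £14,160 + £95,750 = £109,910
Greater of actual damages (£40,770) or statutory damages (£109,910): £109,910
Doubled: 2 × £109,910 = £219,820
Attorney fees: 10% of £219,820 = £21,982
Total before cap: £219,820 + £21,982 = £241,802
Cap at £167,350: £241,802 exceeds the cap → £167,350

£167,350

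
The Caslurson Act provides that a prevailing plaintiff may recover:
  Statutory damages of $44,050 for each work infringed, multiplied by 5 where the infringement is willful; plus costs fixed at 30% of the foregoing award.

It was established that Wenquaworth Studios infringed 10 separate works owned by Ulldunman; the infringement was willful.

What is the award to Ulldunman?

$2,863,250

Statutory damages: 10 × $44,050 = $440,500
Multiplied by 5: 5 × $440,500 = $2,202,500
Costs: 30% of $2,202,500 = $660,750
Award plus costs: $2,202,500 + $660,750 = $2,863,250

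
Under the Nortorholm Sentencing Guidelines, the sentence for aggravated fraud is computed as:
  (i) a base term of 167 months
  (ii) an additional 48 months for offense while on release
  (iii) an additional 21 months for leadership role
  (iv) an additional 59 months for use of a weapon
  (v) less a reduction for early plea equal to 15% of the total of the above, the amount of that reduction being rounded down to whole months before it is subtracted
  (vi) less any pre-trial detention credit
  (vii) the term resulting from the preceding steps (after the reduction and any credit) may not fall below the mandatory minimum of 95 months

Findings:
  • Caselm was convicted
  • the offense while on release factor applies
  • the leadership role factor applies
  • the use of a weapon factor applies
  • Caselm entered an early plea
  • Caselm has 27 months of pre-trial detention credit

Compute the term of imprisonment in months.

Offense while on release enhancement: +48 months
Leadership role enhancement: +21 months
Use of a weapon enhancement: +59 months
Adjusted term: 167 months + 48 months + 21 months + 59 months = 295 months
Early plea reduction: 15% of 295 months = 44 months (rounded down)
After reduction: 295 − 44 = 251 months
Less pre-trial detention credit: 251 months − 27 months = 224 months
Minimum 95 months: 224 months meets the minimum, no increase.

224 months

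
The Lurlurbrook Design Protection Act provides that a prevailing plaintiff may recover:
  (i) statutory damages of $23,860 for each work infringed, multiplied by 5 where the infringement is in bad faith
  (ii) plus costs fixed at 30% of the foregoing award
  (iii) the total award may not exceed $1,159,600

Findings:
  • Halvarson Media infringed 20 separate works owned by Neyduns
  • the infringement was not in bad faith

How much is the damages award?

$620,360

Statutory damages: 20 × $23,860 = $477,200
Infringement not in bad faith: no ×5 enhancement.
Costs: 30% of $477,200 = $143,160
Award plus costs: $477,200 + $143,160 = $620,360
Cap at $1,159,600: $620,360 is within the cap, no reduction.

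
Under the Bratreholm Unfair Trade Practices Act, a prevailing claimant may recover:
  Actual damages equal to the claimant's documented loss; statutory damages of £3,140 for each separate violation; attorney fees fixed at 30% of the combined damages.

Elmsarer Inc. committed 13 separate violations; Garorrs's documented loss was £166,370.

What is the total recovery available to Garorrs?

£269,347

Statutory damages: 13 × £3,140 = £40,820
Combined damages: £166,370 + £40,820 = £207,190
Attorney fees: 30% of £207,190 = £62,157
Total recovery: £207,190 + £62,157 = £269,347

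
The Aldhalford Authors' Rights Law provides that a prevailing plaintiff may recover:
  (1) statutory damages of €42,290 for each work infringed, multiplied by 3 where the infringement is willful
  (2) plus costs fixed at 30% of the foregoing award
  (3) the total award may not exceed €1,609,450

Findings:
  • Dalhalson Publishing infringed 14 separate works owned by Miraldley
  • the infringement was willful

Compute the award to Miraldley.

€1,609,450

Statutory damages: 14 × €42,290 = €592,060
Trebled: 3 × €592,060 = €1,776,180
Costs: 30% of €1,776,180 = €532,854
Award plus costs: €1,776,180 + €532,854 = €2,309,034
Cap at €1,609,450: €2,309,034 exceeds the cap → €1,609,450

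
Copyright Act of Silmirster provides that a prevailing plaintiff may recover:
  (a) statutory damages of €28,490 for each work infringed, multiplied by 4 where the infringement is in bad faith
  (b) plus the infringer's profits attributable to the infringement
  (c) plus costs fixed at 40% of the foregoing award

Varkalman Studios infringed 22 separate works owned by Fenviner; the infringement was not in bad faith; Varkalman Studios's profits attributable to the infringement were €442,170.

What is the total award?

Statutory damages: 22 × €28,490 = €626,780
Infringement not in bad faith: no ×4 enhancement.
Combined award: €626,780 + €442,170 = €1,068,950
Costs: 40% of €1,068,950 = €427,580
Award plus costs: €1,068,950 + €427,580 = €1,496,530

Award: €1,496,530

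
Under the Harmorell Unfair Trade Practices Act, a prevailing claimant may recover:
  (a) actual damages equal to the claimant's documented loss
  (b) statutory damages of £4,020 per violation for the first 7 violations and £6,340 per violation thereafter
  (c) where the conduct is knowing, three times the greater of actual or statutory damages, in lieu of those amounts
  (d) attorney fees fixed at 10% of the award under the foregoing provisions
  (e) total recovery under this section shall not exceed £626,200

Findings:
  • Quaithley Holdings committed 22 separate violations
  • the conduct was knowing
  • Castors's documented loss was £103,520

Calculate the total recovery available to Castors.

First 7 violations: 7 × £4,020 = £28,140
Remaining violations: (22 − 7) × £6,340 = £95,100
Statutory damages: £28,140 + £95,100 = £123,240
Greater of actual damages (£103,520) or statutory damages (£123,240): £123,240
Trebled: 3 × £123,240 = £369,720
Attorney fees: 10% of £369,720 = £36,972
Total before cap: £369,720 + £36,972 = £406,692
Cap at £626,200: £406,692 is within the cap, no reduction.

£406,692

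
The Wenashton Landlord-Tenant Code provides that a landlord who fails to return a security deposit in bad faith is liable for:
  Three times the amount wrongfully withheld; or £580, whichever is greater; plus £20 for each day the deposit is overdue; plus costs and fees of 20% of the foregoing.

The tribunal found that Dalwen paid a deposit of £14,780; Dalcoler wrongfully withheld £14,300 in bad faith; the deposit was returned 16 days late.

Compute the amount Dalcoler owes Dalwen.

Trebled: 3 × £14,300 = £42,900
Minimum £580: £42,900 meets the minimum, no increase.
Late-return penalty: 16 × £20 = £320
Damages plus late penalty: £42,900 + £320 = £43,220
Costs and fees: 20% of £43,220 = £8,644
Total recovery: £43,220 + £8,644 = £51,864

£51,864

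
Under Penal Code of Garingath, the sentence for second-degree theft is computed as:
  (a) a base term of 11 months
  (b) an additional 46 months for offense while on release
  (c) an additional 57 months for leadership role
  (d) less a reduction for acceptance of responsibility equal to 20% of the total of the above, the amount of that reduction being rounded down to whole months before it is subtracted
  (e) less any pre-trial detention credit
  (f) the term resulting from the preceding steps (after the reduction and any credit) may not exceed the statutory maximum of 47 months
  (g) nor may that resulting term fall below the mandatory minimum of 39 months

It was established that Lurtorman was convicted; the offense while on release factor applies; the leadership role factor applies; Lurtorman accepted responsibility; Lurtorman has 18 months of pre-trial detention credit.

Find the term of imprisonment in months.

Offense while on release enhancement: +46 months
Leadership role enhancement: +57 months
Adjusted term: 11 months + 46 months + 57 months = 114 months
Acceptance of responsibility reduction: 20% of 114 months = 22 months (rounded down)
After reduction: 114 − 22 = 92 months
Less pre-trial detention credit: 92 months − 18 months = 74 months
Cap at 47 months: 74 months exceeds the cap → 47 months
Minimum 39 months: 47 months meets the minimum, no increase.

47 months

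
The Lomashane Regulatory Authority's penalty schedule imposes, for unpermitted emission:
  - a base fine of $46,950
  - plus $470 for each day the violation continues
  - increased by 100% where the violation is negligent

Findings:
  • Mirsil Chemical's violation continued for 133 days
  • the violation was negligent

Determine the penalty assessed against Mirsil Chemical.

$218,920

Per-day component: 133 × $470 = $62,510
Base plus per-day: $46,950 + $62,510 = $109,460
Enhancement: 100% of $109,460 = $109,460
Enhanced fine: $109,460 + $109,460 = $218,920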